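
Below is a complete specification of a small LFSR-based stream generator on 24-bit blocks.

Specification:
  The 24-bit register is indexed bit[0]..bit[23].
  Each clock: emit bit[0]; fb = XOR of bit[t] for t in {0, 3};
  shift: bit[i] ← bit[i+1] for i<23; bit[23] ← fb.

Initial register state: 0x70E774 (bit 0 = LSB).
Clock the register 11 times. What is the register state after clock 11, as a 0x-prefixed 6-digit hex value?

0x734E1C

reg_0 = 0x70E774
clock 1: out=0, reg = 0x3873BA
clock 2: out=0, reg = 0x9C39DD
clock 3: out=1, reg = 0x4E1CEE
clock 4: out=0, reg = 0xA70E77
clock 5: out=1, reg = 0xD3873B
clock 6: out=1, reg = 0x69C39D
clock 7: out=1, reg = 0x34E1CE
clock 8: out=0, reg = 0x9A70E7
clock 9: out=1, reg = 0xCD3873
clock 10: out=1, reg = 0xE69C39
clock 11: out=1, reg = 0x734E1C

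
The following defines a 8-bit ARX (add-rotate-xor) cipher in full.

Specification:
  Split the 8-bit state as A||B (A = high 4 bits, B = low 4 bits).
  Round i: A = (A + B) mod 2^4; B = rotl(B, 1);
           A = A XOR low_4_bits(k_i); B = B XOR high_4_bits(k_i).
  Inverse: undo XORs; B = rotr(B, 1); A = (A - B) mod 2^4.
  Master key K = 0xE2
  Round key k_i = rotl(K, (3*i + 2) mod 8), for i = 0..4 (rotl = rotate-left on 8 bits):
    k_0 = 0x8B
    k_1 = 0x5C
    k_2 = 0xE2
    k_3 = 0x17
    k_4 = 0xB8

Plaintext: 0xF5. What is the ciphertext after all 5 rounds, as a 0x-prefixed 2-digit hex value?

0xFA

s_0 = plaintext = 0xF5
s_1 = Round(s_0, k_0) = 0xF2
s_2 = Round(s_1, k_1) = 0xD1
s_3 = Round(s_2, k_2) = 0xCC
s_4 = Round(s_3, k_3) = 0xF8
s_5 = Round(s_4, k_4) = 0xFA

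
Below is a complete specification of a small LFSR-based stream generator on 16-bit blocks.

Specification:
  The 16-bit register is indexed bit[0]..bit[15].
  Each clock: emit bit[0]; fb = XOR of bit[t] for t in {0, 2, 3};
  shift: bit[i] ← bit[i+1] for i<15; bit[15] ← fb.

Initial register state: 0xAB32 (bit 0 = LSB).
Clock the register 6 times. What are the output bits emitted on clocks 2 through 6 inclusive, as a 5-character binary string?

10011

reg_0 = 0xAB32
clock 1: out=0, reg = 0x5599
clock 2: out=1, reg = 0x2ACC
clock 3: out=0, reg = 0x1566
clock 4: out=0, reg = 0x8AB3
clock 5: out=1, reg = 0xC559
clock 6: out=1, reg = 0x62AC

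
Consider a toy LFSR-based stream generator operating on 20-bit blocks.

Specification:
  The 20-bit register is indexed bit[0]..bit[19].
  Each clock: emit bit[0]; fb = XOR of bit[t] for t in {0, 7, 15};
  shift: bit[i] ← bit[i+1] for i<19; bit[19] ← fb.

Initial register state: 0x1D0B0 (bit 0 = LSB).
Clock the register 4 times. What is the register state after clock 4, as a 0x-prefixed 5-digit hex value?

0x21D0B

reg_0 = 0x1D0B0
clock 1: out=0, reg = 0x0E858
clock 2: out=0, reg = 0x8742C
clock 3: out=0, reg = 0x43A16
clock 4: out=0, reg = 0x21D0B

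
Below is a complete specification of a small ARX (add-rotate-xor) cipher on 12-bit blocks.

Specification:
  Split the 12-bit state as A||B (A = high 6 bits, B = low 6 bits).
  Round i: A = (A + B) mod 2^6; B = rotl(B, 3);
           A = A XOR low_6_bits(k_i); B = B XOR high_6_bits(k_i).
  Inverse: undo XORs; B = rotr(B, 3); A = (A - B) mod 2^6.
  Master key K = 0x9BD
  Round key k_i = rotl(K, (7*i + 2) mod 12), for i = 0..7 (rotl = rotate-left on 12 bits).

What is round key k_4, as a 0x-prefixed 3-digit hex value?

K = 0x9BD
k_0 = rotl(K, (7*0+2) mod 12) = rotl(K, 2) = 0x6F6
k_1 = rotl(K, (7*1+2) mod 12) = rotl(K, 9) = 0xB37
k_2 = rotl(K, (7*2+2) mod 12) = rotl(K, 4) = 0xBD9
k_3 = rotl(K, (7*3+2) mod 12) = rotl(K, 11) = 0xCDE
k_4 = rotl(K, (7*4+2) mod 12) = rotl(K, 6) = 0xF66

0xF66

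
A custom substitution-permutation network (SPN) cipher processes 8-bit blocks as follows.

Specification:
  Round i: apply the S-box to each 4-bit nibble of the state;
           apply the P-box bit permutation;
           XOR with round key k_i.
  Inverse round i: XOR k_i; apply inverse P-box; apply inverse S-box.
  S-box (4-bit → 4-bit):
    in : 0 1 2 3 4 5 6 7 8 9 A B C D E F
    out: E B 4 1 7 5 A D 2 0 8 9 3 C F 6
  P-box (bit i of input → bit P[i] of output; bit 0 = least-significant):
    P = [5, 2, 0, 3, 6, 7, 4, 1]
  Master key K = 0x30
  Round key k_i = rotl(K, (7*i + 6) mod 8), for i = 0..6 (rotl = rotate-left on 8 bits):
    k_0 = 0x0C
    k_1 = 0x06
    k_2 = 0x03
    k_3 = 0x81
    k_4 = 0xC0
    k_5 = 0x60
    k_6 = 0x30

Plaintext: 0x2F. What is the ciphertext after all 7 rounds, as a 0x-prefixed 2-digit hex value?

0xCC

s_0 = plaintext = 0x2F
s_1 = Round(s_0, k_0) = 0x19
s_2 = Round(s_1, k_1) = 0xC4
s_3 = Round(s_2, k_2) = 0xE6
s_4 = Round(s_3, k_3) = 0x5F
s_5 = Round(s_4, k_4) = 0x95
s_6 = Round(s_5, k_5) = 0x41
s_7 = Round(s_6, k_6) = 0xCC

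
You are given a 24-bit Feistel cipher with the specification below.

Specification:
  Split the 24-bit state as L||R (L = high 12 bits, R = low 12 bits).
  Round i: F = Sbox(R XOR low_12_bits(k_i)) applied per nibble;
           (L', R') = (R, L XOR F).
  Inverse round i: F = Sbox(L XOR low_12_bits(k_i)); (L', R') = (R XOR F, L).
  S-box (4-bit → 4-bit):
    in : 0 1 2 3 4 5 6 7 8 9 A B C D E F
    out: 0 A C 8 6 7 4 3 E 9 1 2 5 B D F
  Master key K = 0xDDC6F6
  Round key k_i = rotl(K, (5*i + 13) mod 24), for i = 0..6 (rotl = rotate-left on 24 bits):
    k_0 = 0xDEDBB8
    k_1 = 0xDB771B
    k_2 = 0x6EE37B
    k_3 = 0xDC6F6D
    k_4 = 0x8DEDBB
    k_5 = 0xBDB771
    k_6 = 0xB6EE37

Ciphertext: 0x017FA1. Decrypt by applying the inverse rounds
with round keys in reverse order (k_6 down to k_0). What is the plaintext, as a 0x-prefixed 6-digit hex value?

0xF6DF70

s_0 = ciphertext = 0x017FA1
s_1 = InvRound(s_0, k_6) = 0x261017
s_2 = InvRound(s_1, k_5) = 0x7B7261
s_3 = InvRound(s_2, k_4) = 0x3647B7
s_4 = InvRound(s_3, k_3) = 0x2BE364
s_5 = InvRound(s_4, k_2) = 0x9332BE
s_6 = InvRound(s_5, k_1) = 0xF70933
s_7 = InvRound(s_6, k_0) = 0xF6DF70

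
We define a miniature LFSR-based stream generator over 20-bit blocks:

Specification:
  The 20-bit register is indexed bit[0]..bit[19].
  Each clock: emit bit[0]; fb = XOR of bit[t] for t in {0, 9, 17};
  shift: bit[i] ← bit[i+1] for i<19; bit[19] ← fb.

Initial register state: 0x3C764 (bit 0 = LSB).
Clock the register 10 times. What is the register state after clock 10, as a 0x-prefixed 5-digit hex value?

reg_0 = 0x3C764
clock 1: out=0, reg = 0x1E3B2
clock 2: out=0, reg = 0x8F1D9
clock 3: out=1, reg = 0xC78EC
clock 4: out=0, reg = 0x63C76
clock 5: out=0, reg = 0xB1E3B
clock 6: out=1, reg = 0xD8F1D
clock 7: out=1, reg = 0x6C78E
clock 8: out=0, reg = 0x363C7
clock 9: out=1, reg = 0x9B1E3
clock 10: out=1, reg = 0xCD8F1

0xCD8F1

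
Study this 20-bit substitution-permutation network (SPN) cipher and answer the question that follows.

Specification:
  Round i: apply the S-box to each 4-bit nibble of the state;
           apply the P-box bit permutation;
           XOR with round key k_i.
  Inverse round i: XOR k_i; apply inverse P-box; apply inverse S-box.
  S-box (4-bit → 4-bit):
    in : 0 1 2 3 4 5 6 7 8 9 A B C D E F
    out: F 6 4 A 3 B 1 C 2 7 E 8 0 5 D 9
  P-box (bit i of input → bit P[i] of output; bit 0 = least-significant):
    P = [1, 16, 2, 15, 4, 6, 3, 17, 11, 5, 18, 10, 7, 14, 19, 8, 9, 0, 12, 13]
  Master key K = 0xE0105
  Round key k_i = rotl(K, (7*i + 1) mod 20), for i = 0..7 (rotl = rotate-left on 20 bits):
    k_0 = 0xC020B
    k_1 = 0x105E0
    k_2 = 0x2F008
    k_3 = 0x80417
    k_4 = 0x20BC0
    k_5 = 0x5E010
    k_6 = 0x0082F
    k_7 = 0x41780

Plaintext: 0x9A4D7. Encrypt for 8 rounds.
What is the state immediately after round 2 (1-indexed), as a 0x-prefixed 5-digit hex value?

0xF0F03

s_0 = plaintext = 0x9A4D7
s_1 = Round(s_0, k_0) = 0x4D936
s_2 = Round(s_1, k_1) = 0xF0F03
s_3 = Round(s_2, k_2) = 0x91FD0
s_4 = Round(s_3, k_3) = 0x1DA08
s_5 = Round(s_4, k_4) = 0xD1F39
s_6 = Round(s_5, k_5) = 0xEBE56
s_7 = Round(s_6, k_6) = 0x6377D
s_8 = Round(s_7, k_7) = 0x2508E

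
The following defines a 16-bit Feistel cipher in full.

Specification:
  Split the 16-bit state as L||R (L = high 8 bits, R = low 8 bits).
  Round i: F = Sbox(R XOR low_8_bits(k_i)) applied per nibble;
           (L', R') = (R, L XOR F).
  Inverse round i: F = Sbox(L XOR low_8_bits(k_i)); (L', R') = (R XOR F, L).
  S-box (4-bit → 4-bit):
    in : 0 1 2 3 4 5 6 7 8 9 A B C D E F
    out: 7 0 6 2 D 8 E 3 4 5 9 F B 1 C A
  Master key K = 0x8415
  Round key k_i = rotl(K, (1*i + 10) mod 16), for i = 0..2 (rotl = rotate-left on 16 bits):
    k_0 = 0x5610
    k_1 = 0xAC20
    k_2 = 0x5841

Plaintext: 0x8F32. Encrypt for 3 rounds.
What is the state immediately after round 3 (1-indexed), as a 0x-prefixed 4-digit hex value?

0x8757

s_0 = plaintext = 0x8F32
s_1 = Round(s_0, k_0) = 0x32E9
s_2 = Round(s_1, k_1) = 0xE987
s_3 = Round(s_2, k_2) = 0x8757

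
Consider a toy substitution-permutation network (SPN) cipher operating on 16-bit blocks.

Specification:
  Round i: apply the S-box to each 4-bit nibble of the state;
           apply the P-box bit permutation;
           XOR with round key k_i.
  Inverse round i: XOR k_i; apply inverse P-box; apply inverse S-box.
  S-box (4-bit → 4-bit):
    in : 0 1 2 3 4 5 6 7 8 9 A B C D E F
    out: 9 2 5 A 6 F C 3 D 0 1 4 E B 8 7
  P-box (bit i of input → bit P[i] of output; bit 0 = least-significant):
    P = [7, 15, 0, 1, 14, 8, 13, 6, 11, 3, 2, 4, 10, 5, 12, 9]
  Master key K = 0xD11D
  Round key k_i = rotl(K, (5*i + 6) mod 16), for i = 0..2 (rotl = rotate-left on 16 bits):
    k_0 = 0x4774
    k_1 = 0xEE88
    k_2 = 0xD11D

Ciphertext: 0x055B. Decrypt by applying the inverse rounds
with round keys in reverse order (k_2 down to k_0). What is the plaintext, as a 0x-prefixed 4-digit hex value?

0x0924

s_0 = ciphertext = 0x055B
s_1 = InvRound(s_0, k_2) = 0x2B03
s_2 = InvRound(s_1, k_1) = 0xA175
s_3 = InvRound(s_2, k_0) = 0x0924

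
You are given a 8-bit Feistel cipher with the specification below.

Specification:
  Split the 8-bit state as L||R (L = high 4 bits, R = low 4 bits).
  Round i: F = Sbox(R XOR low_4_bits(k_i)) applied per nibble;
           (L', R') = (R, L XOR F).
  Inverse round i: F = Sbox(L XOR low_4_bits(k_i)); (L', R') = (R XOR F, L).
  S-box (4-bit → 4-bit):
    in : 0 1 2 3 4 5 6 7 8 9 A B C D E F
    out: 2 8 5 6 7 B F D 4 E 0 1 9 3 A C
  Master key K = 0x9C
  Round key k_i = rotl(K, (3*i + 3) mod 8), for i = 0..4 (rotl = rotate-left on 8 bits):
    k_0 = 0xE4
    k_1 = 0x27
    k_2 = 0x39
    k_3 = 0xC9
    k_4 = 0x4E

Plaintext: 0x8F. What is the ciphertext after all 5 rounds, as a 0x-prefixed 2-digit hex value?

s_0 = plaintext = 0x8F
s_1 = Round(s_0, k_0) = 0xF9
s_2 = Round(s_1, k_1) = 0x95
s_3 = Round(s_2, k_2) = 0x50
s_4 = Round(s_3, k_3) = 0x0B
s_5 = Round(s_4, k_4) = 0xBB

0xBB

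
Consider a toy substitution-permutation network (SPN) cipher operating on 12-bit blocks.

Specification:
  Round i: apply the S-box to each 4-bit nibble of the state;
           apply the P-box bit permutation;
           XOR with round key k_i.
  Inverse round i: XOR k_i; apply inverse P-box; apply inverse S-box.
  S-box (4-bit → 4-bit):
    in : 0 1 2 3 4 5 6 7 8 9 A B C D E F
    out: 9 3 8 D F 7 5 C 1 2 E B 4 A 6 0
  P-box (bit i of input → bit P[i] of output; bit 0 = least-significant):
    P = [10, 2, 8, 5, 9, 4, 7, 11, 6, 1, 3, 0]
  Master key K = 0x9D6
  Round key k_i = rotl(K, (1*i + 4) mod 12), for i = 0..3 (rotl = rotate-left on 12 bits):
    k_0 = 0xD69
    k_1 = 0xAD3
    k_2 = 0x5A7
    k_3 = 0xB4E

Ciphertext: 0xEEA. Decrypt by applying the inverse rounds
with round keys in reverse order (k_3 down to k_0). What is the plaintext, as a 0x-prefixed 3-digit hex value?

0x275

s_0 = ciphertext = 0xEEA
s_1 = InvRound(s_0, k_3) = 0xFC4
s_2 = InvRound(s_1, k_2) = 0xB02
s_3 = InvRound(s_2, k_1) = 0x0EC
s_4 = InvRound(s_3, k_0) = 0x275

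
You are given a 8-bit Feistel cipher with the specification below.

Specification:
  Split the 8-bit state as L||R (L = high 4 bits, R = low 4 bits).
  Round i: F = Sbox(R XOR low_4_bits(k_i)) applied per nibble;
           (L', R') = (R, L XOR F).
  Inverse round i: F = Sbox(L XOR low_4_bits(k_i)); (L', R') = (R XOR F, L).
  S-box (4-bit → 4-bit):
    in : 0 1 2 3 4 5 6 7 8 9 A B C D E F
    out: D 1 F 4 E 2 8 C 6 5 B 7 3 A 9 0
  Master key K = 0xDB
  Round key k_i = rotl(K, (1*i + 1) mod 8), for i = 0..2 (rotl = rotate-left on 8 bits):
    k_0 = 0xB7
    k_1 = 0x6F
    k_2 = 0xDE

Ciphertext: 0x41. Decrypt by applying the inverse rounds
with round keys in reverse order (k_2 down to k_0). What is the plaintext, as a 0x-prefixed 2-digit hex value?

s_0 = ciphertext = 0x41
s_1 = InvRound(s_0, k_2) = 0xA4
s_2 = InvRound(s_1, k_1) = 0x6A
s_3 = InvRound(s_2, k_0) = 0xB6

0xB6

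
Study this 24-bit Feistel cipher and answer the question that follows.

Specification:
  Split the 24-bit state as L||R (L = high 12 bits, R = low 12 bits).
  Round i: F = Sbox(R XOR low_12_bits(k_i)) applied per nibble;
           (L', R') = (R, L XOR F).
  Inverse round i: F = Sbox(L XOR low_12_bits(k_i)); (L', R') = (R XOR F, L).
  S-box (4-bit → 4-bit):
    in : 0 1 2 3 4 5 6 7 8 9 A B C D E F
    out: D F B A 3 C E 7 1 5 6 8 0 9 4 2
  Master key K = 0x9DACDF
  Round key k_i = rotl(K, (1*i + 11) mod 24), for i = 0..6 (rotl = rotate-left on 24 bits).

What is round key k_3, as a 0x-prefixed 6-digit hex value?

0x37E76B

K = 0x9DACDF
k_0 = rotl(K, (1*0+11) mod 24) = rotl(K, 11) = 0x66FCED
k_1 = rotl(K, (1*1+11) mod 24) = rotl(K, 12) = 0xCDF9DA
k_2 = rotl(K, (1*2+11) mod 24) = rotl(K, 13) = 0x9BF3B5
k_3 = rotl(K, (1*3+11) mod 24) = rotl(K, 14) = 0x37E76B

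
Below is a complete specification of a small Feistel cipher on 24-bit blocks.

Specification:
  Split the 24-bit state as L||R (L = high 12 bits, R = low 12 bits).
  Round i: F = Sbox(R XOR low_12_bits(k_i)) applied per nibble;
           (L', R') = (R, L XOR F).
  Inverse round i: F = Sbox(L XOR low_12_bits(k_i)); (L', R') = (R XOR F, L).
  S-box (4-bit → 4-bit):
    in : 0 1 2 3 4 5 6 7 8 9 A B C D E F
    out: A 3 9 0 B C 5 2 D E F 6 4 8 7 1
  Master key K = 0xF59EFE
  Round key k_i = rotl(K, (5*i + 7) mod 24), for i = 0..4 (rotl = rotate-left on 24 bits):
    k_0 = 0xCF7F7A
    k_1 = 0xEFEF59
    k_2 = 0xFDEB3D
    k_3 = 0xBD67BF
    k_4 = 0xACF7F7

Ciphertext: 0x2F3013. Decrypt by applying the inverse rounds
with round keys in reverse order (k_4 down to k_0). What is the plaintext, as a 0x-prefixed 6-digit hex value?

0x45ED3D

s_0 = ciphertext = 0x2F3013
s_1 = InvRound(s_0, k_4) = 0xCB82F3
s_2 = InvRound(s_1, k_3) = 0x451CB8
s_3 = InvRound(s_2, k_2) = 0xDEC451
s_4 = InvRound(s_3, k_1) = 0xD3DDEC
s_5 = InvRound(s_4, k_0) = 0x45ED3D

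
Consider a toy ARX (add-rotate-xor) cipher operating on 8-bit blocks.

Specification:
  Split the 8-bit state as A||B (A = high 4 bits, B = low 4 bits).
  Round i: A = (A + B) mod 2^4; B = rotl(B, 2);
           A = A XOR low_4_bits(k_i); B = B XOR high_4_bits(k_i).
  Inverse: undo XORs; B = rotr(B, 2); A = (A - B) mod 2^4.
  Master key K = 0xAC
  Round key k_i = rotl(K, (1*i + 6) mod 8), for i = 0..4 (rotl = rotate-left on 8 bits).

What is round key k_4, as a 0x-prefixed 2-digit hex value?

0xB2

K = 0xAC
k_0 = rotl(K, (1*0+6) mod 8) = rotl(K, 6) = 0x2B
k_1 = rotl(K, (1*1+6) mod 8) = rotl(K, 7) = 0x56
k_2 = rotl(K, (1*2+6) mod 8) = rotl(K, 0) = 0xAC
k_3 = rotl(K, (1*3+6) mod 8) = rotl(K, 1) = 0x59
k_4 = rotl(K, (1*4+6) mod 8) = rotl(K, 2) = 0xB2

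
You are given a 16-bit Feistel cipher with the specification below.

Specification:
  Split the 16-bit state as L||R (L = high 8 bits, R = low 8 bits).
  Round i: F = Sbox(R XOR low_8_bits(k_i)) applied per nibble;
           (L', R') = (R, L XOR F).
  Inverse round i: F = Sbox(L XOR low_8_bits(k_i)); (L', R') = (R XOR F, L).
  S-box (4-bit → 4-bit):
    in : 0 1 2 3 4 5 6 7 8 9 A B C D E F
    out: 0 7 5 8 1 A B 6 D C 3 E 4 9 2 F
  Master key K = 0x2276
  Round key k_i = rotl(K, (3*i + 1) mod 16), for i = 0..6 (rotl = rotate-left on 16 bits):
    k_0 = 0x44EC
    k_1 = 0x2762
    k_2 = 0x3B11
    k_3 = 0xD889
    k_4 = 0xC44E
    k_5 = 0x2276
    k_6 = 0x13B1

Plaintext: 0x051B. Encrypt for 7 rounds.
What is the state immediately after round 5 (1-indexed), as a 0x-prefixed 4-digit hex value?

0x54C9

s_0 = plaintext = 0x051B
s_1 = Round(s_0, k_0) = 0x1BF3
s_2 = Round(s_1, k_1) = 0xF3DC
s_3 = Round(s_2, k_2) = 0xDCBA
s_4 = Round(s_3, k_3) = 0xBA54
s_5 = Round(s_4, k_4) = 0x54C9
s_6 = Round(s_5, k_5) = 0xC9BB
s_7 = Round(s_6, k_6) = 0xBBCA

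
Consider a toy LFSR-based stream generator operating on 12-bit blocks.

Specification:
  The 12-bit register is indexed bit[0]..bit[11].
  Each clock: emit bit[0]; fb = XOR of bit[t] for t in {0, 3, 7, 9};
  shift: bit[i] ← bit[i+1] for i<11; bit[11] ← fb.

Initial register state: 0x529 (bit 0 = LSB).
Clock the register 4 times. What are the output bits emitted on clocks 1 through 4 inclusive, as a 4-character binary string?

1001

reg_0 = 0x529
clock 1: out=1, reg = 0x294
clock 2: out=0, reg = 0x14A
clock 3: out=0, reg = 0x8A5
clock 4: out=1, reg = 0x452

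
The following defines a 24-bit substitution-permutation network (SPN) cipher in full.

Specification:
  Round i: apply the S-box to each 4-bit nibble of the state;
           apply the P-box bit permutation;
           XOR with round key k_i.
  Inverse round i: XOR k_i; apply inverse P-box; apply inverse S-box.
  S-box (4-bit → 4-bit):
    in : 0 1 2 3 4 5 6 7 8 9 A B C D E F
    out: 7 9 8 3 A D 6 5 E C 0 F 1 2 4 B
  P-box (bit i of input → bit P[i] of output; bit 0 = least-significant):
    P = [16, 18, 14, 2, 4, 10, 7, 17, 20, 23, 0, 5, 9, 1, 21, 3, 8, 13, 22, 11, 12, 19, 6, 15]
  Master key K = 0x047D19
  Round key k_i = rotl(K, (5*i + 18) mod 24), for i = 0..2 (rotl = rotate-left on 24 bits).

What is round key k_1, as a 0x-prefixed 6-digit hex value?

K = 0x047D19
k_0 = rotl(K, (5*0+18) mod 24) = rotl(K, 18) = 0x6411F4
k_1 = rotl(K, (5*1+18) mod 24) = rotl(K, 23) = 0x823E8C

0x823E8C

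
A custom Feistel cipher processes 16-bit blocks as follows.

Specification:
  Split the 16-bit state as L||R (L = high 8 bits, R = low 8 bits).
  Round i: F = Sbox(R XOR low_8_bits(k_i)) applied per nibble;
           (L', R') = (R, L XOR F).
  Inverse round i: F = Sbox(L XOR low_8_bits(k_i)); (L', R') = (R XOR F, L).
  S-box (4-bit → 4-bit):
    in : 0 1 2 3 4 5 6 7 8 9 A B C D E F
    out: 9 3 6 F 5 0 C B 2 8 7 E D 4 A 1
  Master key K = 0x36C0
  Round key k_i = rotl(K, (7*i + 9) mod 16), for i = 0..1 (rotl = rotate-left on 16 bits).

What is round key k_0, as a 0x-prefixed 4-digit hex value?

0x806D

K = 0x36C0
k_0 = rotl(K, (7*0+9) mod 16) = rotl(K, 9) = 0x806D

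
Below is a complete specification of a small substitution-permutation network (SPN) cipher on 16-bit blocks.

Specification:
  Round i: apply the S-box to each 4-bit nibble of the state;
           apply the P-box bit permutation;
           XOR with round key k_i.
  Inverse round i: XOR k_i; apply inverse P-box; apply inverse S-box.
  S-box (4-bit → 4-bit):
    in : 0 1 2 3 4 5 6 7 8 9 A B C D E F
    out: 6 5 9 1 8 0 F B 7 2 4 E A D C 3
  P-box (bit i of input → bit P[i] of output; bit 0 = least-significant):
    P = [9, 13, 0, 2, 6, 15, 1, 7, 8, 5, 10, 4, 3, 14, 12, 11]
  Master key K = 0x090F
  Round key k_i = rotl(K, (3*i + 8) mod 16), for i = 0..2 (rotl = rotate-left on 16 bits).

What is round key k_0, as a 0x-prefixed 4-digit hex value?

K = 0x090F
k_0 = rotl(K, (3*0+8) mod 16) = rotl(K, 8) = 0x0F09

0x0F09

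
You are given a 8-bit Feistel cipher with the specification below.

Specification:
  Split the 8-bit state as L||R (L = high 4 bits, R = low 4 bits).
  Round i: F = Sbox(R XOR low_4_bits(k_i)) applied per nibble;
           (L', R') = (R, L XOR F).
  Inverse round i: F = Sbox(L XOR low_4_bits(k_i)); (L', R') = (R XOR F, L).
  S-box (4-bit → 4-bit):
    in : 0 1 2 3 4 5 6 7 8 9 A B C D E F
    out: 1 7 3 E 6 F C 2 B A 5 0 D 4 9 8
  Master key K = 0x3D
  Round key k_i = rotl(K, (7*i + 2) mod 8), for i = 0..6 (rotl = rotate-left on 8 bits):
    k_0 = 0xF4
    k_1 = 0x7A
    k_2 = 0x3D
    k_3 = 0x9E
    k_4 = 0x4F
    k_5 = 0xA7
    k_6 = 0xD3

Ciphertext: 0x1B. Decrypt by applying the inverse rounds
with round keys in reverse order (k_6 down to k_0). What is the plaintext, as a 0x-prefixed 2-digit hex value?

0x06

s_0 = ciphertext = 0x1B
s_1 = InvRound(s_0, k_6) = 0x81
s_2 = InvRound(s_1, k_5) = 0x98
s_3 = InvRound(s_2, k_4) = 0x49
s_4 = InvRound(s_3, k_3) = 0xC4
s_5 = InvRound(s_4, k_2) = 0x3C
s_6 = InvRound(s_5, k_1) = 0x63
s_7 = InvRound(s_6, k_0) = 0x06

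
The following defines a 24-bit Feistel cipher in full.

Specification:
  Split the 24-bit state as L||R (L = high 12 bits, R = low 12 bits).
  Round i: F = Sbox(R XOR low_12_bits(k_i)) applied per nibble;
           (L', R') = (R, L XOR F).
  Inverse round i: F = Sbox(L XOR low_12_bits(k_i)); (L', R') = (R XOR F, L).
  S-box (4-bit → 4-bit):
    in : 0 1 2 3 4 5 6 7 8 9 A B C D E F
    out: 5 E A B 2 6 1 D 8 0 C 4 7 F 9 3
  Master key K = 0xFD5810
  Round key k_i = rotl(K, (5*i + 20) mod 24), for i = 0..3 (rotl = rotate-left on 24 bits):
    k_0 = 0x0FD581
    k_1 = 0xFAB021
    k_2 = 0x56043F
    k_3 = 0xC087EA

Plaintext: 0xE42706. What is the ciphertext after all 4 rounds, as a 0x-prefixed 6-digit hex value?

0xA0AA0A

s_0 = plaintext = 0xE42706
s_1 = Round(s_0, k_0) = 0x7064CF
s_2 = Round(s_1, k_1) = 0x4CF59F
s_3 = Round(s_2, k_2) = 0x59FA0A
s_4 = Round(s_3, k_3) = 0xA0AA0A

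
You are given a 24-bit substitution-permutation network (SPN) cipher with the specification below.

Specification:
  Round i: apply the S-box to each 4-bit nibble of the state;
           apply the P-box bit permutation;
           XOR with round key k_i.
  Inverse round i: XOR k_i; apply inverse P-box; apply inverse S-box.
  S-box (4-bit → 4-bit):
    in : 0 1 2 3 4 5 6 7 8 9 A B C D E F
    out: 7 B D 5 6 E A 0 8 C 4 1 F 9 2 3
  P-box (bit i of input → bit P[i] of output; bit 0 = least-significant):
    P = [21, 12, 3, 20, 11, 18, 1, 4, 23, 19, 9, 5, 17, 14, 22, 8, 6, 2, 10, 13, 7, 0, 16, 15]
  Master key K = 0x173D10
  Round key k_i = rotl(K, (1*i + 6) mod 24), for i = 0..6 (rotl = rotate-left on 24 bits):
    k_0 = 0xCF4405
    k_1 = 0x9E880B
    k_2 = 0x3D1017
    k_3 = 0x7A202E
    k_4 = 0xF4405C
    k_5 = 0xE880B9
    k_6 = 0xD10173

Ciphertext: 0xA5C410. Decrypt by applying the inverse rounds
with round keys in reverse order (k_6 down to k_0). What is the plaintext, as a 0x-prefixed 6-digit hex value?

s_0 = ciphertext = 0xA5C410
s_1 = InvRound(s_0, k_6) = 0x63584D
s_2 = InvRound(s_1, k_5) = 0x2FF1DE
s_3 = InvRound(s_2, k_4) = 0x282FA6
s_4 = InvRound(s_3, k_3) = 0xBA2AB9
s_5 = InvRound(s_4, k_2) = 0x36B204
s_6 = InvRound(s_5, k_1) = 0xE67030
s_7 = InvRound(s_6, k_0) = 0x45768F

0x45768F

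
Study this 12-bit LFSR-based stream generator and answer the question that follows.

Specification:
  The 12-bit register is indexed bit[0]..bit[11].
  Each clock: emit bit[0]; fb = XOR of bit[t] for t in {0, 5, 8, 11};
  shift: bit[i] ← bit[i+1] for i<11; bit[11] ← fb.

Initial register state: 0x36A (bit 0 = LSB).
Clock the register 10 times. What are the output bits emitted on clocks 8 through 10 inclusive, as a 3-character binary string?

reg_0 = 0x36A
clock 1: out=0, reg = 0x1B5
clock 2: out=1, reg = 0x8DA
clock 3: out=0, reg = 0xC6D
clock 4: out=1, reg = 0xE36
clock 5: out=0, reg = 0x71B
clock 6: out=1, reg = 0x38D
clock 7: out=1, reg = 0x1C6
clock 8: out=0, reg = 0x8E3
clock 9: out=1, reg = 0xC71
clock 10: out=1, reg = 0xE38

011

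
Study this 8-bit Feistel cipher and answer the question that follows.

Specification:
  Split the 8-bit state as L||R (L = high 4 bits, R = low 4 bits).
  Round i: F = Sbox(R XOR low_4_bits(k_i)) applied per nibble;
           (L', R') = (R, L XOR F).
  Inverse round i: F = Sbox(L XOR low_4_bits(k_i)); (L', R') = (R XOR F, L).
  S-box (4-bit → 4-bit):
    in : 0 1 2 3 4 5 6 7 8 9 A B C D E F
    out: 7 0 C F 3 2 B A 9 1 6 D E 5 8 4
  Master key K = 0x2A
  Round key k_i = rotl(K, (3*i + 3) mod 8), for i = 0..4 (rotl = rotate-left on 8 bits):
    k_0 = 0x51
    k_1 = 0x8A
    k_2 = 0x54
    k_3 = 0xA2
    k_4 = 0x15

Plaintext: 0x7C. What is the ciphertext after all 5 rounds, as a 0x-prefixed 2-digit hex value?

0x28

s_0 = plaintext = 0x7C
s_1 = Round(s_0, k_0) = 0xC2
s_2 = Round(s_1, k_1) = 0x25
s_3 = Round(s_2, k_2) = 0x52
s_4 = Round(s_3, k_3) = 0x22
s_5 = Round(s_4, k_4) = 0x28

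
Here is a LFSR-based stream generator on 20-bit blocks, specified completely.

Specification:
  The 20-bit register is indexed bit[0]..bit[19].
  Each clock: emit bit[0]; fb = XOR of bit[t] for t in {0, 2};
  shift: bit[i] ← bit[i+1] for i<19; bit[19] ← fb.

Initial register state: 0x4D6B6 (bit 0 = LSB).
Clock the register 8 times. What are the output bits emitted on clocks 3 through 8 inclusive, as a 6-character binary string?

101101

reg_0 = 0x4D6B6
clock 1: out=0, reg = 0xA6B5B
clock 2: out=1, reg = 0xD35AD
clock 3: out=1, reg = 0x69AD6
clock 4: out=0, reg = 0xB4D6B
clock 5: out=1, reg = 0xDA6B5
clock 6: out=1, reg = 0x6D35A
clock 7: out=0, reg = 0x369AD
clock 8: out=1, reg = 0x1B4D6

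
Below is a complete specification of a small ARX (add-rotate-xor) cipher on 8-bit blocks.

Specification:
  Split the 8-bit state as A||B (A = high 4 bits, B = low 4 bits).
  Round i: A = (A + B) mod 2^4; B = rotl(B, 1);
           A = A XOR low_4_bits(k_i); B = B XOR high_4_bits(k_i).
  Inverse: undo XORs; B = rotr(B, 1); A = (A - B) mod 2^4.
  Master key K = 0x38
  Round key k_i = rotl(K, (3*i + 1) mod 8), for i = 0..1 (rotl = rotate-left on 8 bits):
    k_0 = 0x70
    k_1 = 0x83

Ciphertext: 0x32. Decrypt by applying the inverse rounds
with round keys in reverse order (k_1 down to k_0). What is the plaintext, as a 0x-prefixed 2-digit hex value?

0xA1

s_0 = ciphertext = 0x32
s_1 = InvRound(s_0, k_1) = 0xB5
s_2 = InvRound(s_1, k_0) = 0xA1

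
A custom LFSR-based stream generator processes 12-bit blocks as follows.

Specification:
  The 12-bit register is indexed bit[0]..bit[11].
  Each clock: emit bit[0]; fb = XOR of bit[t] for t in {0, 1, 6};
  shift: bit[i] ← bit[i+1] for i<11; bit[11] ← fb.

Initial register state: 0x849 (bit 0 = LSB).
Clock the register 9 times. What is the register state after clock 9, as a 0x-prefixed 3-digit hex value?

reg_0 = 0x849
clock 1: out=1, reg = 0x424
clock 2: out=0, reg = 0x212
clock 3: out=0, reg = 0x909
clock 4: out=1, reg = 0xC84
clock 5: out=0, reg = 0x642
clock 6: out=0, reg = 0x321
clock 7: out=1, reg = 0x990
clock 8: out=0, reg = 0x4C8
clock 9: out=0, reg = 0xA64

0xA64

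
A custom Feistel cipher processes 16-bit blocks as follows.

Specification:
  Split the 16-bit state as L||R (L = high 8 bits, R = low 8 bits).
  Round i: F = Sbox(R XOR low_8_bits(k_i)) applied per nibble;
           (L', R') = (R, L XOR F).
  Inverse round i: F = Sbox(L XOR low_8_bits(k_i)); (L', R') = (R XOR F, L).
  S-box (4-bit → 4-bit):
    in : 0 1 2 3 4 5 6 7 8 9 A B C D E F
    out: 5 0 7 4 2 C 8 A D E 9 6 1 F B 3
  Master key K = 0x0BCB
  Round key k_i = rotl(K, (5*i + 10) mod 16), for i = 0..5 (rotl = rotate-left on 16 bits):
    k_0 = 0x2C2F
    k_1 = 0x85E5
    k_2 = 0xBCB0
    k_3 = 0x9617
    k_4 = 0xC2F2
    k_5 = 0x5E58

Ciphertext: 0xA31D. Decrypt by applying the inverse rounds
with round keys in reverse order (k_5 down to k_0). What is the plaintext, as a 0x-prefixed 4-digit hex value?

s_0 = ciphertext = 0xA31D
s_1 = InvRound(s_0, k_5) = 0x2BA3
s_2 = InvRound(s_1, k_4) = 0x5D2B
s_3 = InvRound(s_2, k_3) = 0x025D
s_4 = InvRound(s_3, k_2) = 0x3A02
s_5 = InvRound(s_4, k_1) = 0xF13A
s_6 = InvRound(s_5, k_0) = 0xC1F1

0xC1F1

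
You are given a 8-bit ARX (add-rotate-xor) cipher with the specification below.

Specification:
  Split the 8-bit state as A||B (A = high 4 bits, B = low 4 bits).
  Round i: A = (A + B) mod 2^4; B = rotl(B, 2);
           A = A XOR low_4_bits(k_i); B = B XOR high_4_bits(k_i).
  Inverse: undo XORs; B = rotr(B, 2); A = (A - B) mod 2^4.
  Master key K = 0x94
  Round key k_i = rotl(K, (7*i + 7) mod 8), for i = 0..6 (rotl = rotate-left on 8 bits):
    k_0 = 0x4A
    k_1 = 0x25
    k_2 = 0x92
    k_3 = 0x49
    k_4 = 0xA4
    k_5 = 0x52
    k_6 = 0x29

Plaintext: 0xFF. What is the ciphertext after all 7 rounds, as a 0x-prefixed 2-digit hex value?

0x86

s_0 = plaintext = 0xFF
s_1 = Round(s_0, k_0) = 0x4B
s_2 = Round(s_1, k_1) = 0xAC
s_3 = Round(s_2, k_2) = 0x4A
s_4 = Round(s_3, k_3) = 0x7E
s_5 = Round(s_4, k_4) = 0x11
s_6 = Round(s_5, k_5) = 0x01
s_7 = Round(s_6, k_6) = 0x86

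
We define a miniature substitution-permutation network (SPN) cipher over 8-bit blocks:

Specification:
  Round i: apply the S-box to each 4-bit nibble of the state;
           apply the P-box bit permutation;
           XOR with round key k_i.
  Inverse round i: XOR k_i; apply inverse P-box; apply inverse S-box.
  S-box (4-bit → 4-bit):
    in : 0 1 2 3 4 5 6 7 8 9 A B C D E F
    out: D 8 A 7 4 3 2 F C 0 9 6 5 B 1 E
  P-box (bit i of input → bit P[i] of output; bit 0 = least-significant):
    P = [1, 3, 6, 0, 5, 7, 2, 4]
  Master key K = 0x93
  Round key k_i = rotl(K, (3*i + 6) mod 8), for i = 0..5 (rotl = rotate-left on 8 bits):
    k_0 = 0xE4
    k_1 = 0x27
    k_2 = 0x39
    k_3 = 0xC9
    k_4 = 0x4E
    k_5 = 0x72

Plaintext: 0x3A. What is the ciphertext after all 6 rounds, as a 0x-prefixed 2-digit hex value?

0x77

s_0 = plaintext = 0x3A
s_1 = Round(s_0, k_0) = 0x43
s_2 = Round(s_1, k_1) = 0x69
s_3 = Round(s_2, k_2) = 0xB9
s_4 = Round(s_3, k_3) = 0x4D
s_5 = Round(s_4, k_4) = 0x41
s_6 = Round(s_5, k_5) = 0x77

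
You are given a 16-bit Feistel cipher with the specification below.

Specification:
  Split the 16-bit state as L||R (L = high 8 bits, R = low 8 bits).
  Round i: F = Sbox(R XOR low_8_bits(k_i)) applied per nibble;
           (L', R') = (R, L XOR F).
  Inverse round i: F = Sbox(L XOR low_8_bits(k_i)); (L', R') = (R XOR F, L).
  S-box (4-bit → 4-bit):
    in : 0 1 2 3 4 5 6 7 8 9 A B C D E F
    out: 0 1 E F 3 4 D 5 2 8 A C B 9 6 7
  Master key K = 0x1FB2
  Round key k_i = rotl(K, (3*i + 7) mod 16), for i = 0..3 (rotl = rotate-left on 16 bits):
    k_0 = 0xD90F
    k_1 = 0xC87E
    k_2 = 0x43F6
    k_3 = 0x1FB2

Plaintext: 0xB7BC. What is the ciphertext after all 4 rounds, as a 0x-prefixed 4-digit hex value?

s_0 = plaintext = 0xB7BC
s_1 = Round(s_0, k_0) = 0xBC78
s_2 = Round(s_1, k_1) = 0x78B1
s_3 = Round(s_2, k_2) = 0xB14D
s_4 = Round(s_3, k_3) = 0x4DC6

0x4DC6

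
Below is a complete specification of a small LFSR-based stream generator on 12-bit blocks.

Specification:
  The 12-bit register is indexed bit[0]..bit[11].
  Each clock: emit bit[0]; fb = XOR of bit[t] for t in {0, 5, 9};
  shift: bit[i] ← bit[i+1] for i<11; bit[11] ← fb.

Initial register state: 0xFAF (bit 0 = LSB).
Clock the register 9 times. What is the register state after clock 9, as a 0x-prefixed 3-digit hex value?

0x5EF

reg_0 = 0xFAF
clock 1: out=1, reg = 0xFD7
clock 2: out=1, reg = 0x7EB
clock 3: out=1, reg = 0xBF5
clock 4: out=1, reg = 0xDFA
clock 5: out=0, reg = 0xEFD
clock 6: out=1, reg = 0xF7E
clock 7: out=0, reg = 0x7BF
clock 8: out=1, reg = 0xBDF
clock 9: out=1, reg = 0x5EF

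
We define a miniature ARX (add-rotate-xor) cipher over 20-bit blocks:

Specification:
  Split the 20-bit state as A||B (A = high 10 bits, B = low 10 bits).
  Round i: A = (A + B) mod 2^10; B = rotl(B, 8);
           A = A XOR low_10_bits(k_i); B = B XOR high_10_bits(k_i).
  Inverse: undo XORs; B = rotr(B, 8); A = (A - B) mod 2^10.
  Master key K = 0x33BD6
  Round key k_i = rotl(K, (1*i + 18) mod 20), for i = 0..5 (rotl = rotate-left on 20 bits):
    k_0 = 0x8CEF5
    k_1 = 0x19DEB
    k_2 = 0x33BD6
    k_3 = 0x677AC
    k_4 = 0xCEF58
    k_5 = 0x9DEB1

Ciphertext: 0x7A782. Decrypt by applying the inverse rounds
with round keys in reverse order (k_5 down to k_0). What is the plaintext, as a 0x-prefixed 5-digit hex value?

0xCE0BA

s_0 = ciphertext = 0x7A782
s_1 = InvRound(s_0, k_5) = 0xE0FD5
s_2 = InvRound(s_1, k_4) = 0x48FB8
s_3 = InvRound(s_2, k_3) = 0x7E496
s_4 = InvRound(s_3, k_2) = 0x33D60
s_5 = InvRound(s_4, k_1) = 0x41C1D
s_6 = InvRound(s_5, k_0) = 0xCE0BA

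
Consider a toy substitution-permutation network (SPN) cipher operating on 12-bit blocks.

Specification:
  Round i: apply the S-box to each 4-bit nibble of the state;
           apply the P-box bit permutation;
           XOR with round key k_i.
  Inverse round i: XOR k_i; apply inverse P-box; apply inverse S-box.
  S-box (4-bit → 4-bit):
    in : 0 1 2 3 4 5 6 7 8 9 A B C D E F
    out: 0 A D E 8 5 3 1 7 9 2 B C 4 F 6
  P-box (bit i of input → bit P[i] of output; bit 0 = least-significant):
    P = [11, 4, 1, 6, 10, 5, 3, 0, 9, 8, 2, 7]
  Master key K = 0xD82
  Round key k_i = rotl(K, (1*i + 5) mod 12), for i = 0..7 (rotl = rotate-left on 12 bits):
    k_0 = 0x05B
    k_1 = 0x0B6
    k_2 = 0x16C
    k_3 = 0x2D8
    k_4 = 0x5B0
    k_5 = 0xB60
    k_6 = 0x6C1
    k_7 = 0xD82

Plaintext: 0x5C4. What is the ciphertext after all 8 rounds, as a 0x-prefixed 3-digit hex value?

0x4AD

s_0 = plaintext = 0x5C4
s_1 = Round(s_0, k_0) = 0x216
s_2 = Round(s_1, k_1) = 0xA03
s_3 = Round(s_2, k_2) = 0x03E
s_4 = Round(s_3, k_3) = 0xAA3
s_5 = Round(s_4, k_4) = 0x4C2
s_6 = Round(s_5, k_5) = 0x3AB
s_7 = Round(s_6, k_6) = 0xF35
s_8 = Round(s_7, k_7) = 0x4AD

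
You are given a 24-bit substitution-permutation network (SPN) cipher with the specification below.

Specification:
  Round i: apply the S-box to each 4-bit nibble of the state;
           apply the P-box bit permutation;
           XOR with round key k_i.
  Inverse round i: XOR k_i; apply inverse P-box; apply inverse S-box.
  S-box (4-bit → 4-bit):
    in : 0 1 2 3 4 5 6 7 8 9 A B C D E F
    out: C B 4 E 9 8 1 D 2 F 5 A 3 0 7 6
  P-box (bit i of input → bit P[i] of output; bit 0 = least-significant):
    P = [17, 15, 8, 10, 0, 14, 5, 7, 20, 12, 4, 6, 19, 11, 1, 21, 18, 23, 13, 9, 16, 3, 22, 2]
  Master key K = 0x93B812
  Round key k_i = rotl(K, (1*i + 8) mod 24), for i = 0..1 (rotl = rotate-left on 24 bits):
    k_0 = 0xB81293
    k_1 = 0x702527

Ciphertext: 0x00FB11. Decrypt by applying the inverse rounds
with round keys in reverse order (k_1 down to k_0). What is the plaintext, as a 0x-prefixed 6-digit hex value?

s_0 = ciphertext = 0x00FB11
s_1 = InvRound(s_0, k_1) = 0x053EFB
s_2 = InvRound(s_1, k_0) = 0xCE1425

0xCE1425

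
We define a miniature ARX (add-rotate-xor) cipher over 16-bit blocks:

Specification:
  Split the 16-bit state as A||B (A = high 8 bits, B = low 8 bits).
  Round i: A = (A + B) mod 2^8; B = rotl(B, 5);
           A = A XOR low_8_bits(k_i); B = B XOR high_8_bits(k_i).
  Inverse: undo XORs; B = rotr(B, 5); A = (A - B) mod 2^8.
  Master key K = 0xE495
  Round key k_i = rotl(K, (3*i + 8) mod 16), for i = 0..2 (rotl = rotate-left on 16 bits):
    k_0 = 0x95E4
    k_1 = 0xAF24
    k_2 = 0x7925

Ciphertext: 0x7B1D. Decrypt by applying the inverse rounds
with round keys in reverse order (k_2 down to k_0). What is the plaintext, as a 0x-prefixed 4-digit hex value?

0xD08F

s_0 = ciphertext = 0x7B1D
s_1 = InvRound(s_0, k_2) = 0x3B23
s_2 = InvRound(s_1, k_1) = 0xBB64
s_3 = InvRound(s_2, k_0) = 0xD08F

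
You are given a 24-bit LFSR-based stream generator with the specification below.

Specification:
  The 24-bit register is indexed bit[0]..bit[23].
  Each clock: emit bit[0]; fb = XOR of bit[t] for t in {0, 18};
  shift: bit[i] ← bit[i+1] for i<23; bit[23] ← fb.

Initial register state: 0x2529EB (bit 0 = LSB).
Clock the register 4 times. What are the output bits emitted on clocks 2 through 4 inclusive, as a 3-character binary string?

101

reg_0 = 0x2529EB
clock 1: out=1, reg = 0x1294F5
clock 2: out=1, reg = 0x894A7A
clock 3: out=0, reg = 0x44A53D
clock 4: out=1, reg = 0x22529E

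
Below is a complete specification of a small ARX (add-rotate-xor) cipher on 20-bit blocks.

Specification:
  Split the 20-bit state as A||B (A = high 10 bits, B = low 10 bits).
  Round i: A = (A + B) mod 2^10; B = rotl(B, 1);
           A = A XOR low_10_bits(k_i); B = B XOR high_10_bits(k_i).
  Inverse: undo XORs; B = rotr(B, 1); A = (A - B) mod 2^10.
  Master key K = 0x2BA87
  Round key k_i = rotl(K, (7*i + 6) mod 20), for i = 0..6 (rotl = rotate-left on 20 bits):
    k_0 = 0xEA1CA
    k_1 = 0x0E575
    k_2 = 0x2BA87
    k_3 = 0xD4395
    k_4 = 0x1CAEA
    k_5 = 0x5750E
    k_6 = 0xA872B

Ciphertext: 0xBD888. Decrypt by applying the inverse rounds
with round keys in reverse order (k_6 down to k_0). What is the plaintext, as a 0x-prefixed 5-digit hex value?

s_0 = ciphertext = 0xBD888
s_1 = InvRound(s_0, k_6) = 0xB2714
s_2 = InvRound(s_1, k_5) = 0x28F24
s_3 = InvRound(s_2, k_4) = 0x279AB
s_4 = InvRound(s_3, k_3) = 0xE3B7D
s_5 = InvRound(s_4, k_2) = 0x483E9
s_6 = InvRound(s_5, k_1) = 0x9B5E8
s_7 = InvRound(s_6, k_0) = 0xA1D20

0xA1D20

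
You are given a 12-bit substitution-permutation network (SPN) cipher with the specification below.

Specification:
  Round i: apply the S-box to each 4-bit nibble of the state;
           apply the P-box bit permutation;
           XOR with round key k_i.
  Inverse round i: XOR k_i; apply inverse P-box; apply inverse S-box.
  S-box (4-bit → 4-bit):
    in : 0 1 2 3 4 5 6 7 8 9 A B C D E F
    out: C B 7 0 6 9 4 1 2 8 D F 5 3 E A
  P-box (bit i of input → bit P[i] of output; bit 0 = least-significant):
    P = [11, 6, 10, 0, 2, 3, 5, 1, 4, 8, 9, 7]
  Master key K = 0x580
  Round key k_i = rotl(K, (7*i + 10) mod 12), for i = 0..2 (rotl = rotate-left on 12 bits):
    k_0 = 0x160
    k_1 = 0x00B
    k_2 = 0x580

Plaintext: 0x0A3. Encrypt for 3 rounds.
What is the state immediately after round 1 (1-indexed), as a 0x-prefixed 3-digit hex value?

s_0 = plaintext = 0x0A3
s_1 = Round(s_0, k_0) = 0x3C6
s_2 = Round(s_1, k_1) = 0x42F
s_3 = Round(s_2, k_2) = 0x6ED

0x3C6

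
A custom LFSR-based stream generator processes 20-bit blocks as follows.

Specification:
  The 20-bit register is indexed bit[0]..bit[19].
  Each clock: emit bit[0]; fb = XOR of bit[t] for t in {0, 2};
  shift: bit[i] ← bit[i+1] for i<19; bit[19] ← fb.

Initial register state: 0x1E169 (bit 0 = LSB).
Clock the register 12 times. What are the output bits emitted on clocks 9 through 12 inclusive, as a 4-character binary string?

reg_0 = 0x1E169
clock 1: out=1, reg = 0x8F0B4
clock 2: out=0, reg = 0xC785A
clock 3: out=0, reg = 0x63C2D
clock 4: out=1, reg = 0x31E16
clock 5: out=0, reg = 0x98F0B
clock 6: out=1, reg = 0xCC785
clock 7: out=1, reg = 0x663C2
clock 8: out=0, reg = 0x331E1
clock 9: out=1, reg = 0x998F0
clock 10: out=0, reg = 0x4CC78
clock 11: out=0, reg = 0x2663C
clock 12: out=0, reg = 0x9331E

1000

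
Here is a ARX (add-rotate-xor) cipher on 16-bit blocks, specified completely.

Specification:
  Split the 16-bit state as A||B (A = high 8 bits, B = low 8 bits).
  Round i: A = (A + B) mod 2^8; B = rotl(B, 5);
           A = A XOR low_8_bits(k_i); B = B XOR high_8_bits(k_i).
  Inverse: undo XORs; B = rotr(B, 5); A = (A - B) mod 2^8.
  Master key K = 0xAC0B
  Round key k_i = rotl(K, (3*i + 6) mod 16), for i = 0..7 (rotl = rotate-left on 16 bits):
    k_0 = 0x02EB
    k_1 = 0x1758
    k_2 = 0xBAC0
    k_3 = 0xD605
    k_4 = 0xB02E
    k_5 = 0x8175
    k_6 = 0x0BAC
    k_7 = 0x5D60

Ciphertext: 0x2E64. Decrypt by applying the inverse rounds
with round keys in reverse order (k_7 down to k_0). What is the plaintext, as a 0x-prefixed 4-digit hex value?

0x4FCB

s_0 = ciphertext = 0x2E64
s_1 = InvRound(s_0, k_7) = 0x85C9
s_2 = InvRound(s_1, k_6) = 0x1316
s_3 = InvRound(s_2, k_5) = 0xAABC
s_4 = InvRound(s_3, k_4) = 0x2460
s_5 = InvRound(s_4, k_3) = 0x6CB5
s_6 = InvRound(s_5, k_2) = 0x3478
s_7 = InvRound(s_6, k_1) = 0xF17B
s_8 = InvRound(s_7, k_0) = 0x4FCB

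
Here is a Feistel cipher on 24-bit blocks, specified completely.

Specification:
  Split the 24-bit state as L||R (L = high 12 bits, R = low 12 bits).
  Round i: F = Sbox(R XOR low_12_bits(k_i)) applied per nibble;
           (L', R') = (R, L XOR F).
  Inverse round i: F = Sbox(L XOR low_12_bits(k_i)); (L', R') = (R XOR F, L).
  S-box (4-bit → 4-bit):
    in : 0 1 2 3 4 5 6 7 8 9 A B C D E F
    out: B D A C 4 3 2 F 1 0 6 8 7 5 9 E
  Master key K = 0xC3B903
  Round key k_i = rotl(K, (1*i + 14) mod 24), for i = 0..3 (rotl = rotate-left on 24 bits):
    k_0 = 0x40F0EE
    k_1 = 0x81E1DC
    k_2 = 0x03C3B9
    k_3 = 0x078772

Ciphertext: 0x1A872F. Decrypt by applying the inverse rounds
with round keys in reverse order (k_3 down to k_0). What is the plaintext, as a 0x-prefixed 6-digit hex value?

s_0 = ciphertext = 0x1A872F
s_1 = InvRound(s_0, k_3) = 0x5791A8
s_2 = InvRound(s_1, k_2) = 0x3D3579
s_3 = InvRound(s_2, k_1) = 0xFC73D3
s_4 = InvRound(s_3, k_0) = 0xD73FC7

0xD73FC7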